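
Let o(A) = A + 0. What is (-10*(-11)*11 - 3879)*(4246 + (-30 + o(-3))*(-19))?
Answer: -13006037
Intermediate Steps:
o(A) = A
(-10*(-11)*11 - 3879)*(4246 + (-30 + o(-3))*(-19)) = (-10*(-11)*11 - 3879)*(4246 + (-30 - 3)*(-19)) = (110*11 - 3879)*(4246 - 33*(-19)) = (1210 - 3879)*(4246 + 627) = -2669*4873 = -13006037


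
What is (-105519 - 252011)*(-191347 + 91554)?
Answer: 35678991290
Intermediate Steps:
(-105519 - 252011)*(-191347 + 91554) = -357530*(-99793) = 35678991290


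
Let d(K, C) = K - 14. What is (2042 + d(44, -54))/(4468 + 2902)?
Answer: 1036/3685 ≈ 0.28114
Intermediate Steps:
d(K, C) = -14 + K
(2042 + d(44, -54))/(4468 + 2902) = (2042 + (-14 + 44))/(4468 + 2902) = (2042 + 30)/7370 = 2072*(1/7370) = 1036/3685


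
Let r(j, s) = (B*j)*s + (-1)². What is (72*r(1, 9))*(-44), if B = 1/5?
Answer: -44352/5 ≈ -8870.4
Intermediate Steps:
B = ⅕ ≈ 0.20000
r(j, s) = 1 + j*s/5 (r(j, s) = (j/5)*s + (-1)² = j*s/5 + 1 = 1 + j*s/5)
(72*r(1, 9))*(-44) = (72*(1 + (⅕)*1*9))*(-44) = (72*(1 + 9/5))*(-44) = (72*(14/5))*(-44) = (1008/5)*(-44) = -44352/5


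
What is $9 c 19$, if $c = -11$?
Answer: $-1881$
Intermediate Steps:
$9 c 19 = 9 \left(-11\right) 19 = \left(-99\right) 19 = -1881$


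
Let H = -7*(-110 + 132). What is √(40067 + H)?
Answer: √39913 ≈ 199.78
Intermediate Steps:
H = -154 (H = -7*22 = -154)
√(40067 + H) = √(40067 - 154) = √39913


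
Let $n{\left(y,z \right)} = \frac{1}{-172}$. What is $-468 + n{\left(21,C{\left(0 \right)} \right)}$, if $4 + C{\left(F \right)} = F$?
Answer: $- \frac{80497}{172} \approx -468.01$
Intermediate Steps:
$C{\left(F \right)} = -4 + F$
$n{\left(y,z \right)} = - \frac{1}{172}$
$-468 + n{\left(21,C{\left(0 \right)} \right)} = -468 - \frac{1}{172} = - \frac{80497}{172}$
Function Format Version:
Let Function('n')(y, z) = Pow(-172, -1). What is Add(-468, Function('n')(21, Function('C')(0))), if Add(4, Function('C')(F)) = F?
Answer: Rational(-80497, 172) ≈ -468.01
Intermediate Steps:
Function('C')(F) = Add(-4, F)
Function('n')(y, z) = Rational(-1, 172)
Add(-468, Function('n')(21, Function('C')(0))) = Add(-468, Rational(-1, 172)) = Rational(-80497, 172)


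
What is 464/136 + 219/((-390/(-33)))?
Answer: 48493/2210 ≈ 21.943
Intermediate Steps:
464/136 + 219/((-390/(-33))) = 464*(1/136) + 219/((-390*(-1/33))) = 58/17 + 219/(130/11) = 58/17 + 219*(11/130) = 58/17 + 2409/130 = 48493/2210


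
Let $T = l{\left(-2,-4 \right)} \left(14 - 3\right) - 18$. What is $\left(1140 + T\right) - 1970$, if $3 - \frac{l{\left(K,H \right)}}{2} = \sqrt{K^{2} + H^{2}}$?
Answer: $-782 - 44 \sqrt{5} \approx -880.39$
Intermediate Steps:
$l{\left(K,H \right)} = 6 - 2 \sqrt{H^{2} + K^{2}}$ ($l{\left(K,H \right)} = 6 - 2 \sqrt{K^{2} + H^{2}} = 6 - 2 \sqrt{H^{2} + K^{2}}$)
$T = 48 - 44 \sqrt{5}$ ($T = \left(6 - 2 \sqrt{\left(-4\right)^{2} + \left(-2\right)^{2}}\right) \left(14 - 3\right) - 18 = \left(6 - 2 \sqrt{16 + 4}\right) \left(14 - 3\right) - 18 = \left(6 - 2 \sqrt{20}\right) 11 - 18 = \left(6 - 2 \cdot 2 \sqrt{5}\right) 11 - 18 = \left(6 - 4 \sqrt{5}\right) 11 - 18 = \left(66 - 44 \sqrt{5}\right) - 18 = 48 - 44 \sqrt{5} \approx -50.387$)
$\left(1140 + T\right) - 1970 = \left(1140 + \left(48 - 44 \sqrt{5}\right)\right) - 1970 = \left(1188 - 44 \sqrt{5}\right) - 1970 = -782 - 44 \sqrt{5}$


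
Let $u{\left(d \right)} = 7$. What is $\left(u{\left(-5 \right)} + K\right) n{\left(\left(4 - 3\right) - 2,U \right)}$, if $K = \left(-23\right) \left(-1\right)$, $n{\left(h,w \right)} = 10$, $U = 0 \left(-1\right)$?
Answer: $300$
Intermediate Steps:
$U = 0$
$K = 23$
$\left(u{\left(-5 \right)} + K\right) n{\left(\left(4 - 3\right) - 2,U \right)} = \left(7 + 23\right) 10 = 30 \cdot 10 = 300$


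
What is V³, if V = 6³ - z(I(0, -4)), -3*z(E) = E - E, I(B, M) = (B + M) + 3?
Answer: 10077696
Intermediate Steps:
I(B, M) = 3 + B + M
z(E) = 0 (z(E) = -(E - E)/3 = -⅓*0 = 0)
V = 216 (V = 6³ - 1*0 = 216 + 0 = 216)
V³ = 216³ = 10077696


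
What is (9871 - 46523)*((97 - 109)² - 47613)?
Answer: 1739833788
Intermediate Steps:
(9871 - 46523)*((97 - 109)² - 47613) = -36652*((-12)² - 47613) = -36652*(144 - 47613) = -36652*(-47469) = 1739833788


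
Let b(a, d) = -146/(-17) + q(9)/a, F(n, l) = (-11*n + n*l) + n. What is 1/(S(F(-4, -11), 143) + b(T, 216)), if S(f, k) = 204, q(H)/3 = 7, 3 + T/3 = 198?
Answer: 3315/704849 ≈ 0.0047031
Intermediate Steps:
T = 585 (T = -9 + 3*198 = -9 + 594 = 585)
F(n, l) = -10*n + l*n (F(n, l) = (-11*n + l*n) + n = -10*n + l*n)
q(H) = 21 (q(H) = 3*7 = 21)
b(a, d) = 146/17 + 21/a (b(a, d) = -146/(-17) + 21/a = -146*(-1/17) + 21/a = 146/17 + 21/a)
1/(S(F(-4, -11), 143) + b(T, 216)) = 1/(204 + (146/17 + 21/585)) = 1/(204 + (146/17 + 21*(1/585))) = 1/(204 + (146/17 + 7/195)) = 1/(204 + 28589/3315) = 1/(704849/3315) = 3315/704849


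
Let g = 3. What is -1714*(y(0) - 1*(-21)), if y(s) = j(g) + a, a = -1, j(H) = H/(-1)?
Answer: -29138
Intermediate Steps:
j(H) = -H (j(H) = H*(-1) = -H)
y(s) = -4 (y(s) = -1*3 - 1 = -3 - 1 = -4)
-1714*(y(0) - 1*(-21)) = -1714*(-4 - 1*(-21)) = -1714*(-4 + 21) = -1714*17 = -29138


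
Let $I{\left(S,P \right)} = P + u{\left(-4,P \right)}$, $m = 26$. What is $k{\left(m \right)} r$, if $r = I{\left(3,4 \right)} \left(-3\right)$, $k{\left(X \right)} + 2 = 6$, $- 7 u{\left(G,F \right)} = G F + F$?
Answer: $- \frac{480}{7} \approx -68.571$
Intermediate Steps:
$u{\left(G,F \right)} = - \frac{F}{7} - \frac{F G}{7}$ ($u{\left(G,F \right)} = - \frac{G F + F}{7} = - \frac{F G + F}{7} = - \frac{F + F G}{7} = - \frac{F}{7} - \frac{F G}{7}$)
$k{\left(X \right)} = 4$ ($k{\left(X \right)} = -2 + 6 = 4$)
$I{\left(S,P \right)} = \frac{10 P}{7}$ ($I{\left(S,P \right)} = P - \frac{P \left(1 - 4\right)}{7} = P - \frac{1}{7} P \left(-3\right) = P + \frac{3 P}{7} = \frac{10 P}{7}$)
$r = - \frac{120}{7}$ ($r = \frac{10}{7} \cdot 4 \left(-3\right) = \frac{40}{7} \left(-3\right) = - \frac{120}{7} \approx -17.143$)
$k{\left(m \right)} r = 4 \left(- \frac{120}{7}\right) = - \frac{480}{7}$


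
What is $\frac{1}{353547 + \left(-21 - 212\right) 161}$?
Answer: $\frac{1}{316034} \approx 3.1642 \cdot 10^{-6}$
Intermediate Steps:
$\frac{1}{353547 + \left(-21 - 212\right) 161} = \frac{1}{353547 - 37513} = \frac{1}{316034}$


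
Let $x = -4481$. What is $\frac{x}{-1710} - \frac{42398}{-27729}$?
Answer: $\frac{21861581}{5268510} \approx 4.1495$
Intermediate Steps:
$\frac{x}{-1710} - \frac{42398}{-27729} = - \frac{4481}{-1710} - \frac{42398}{-27729} = \left(-4481\right) \left(- \frac{1}{1710}\right) - - \frac{42398}{27729} = \frac{4481}{1710} + \frac{42398}{27729} = \frac{21861581}{5268510}$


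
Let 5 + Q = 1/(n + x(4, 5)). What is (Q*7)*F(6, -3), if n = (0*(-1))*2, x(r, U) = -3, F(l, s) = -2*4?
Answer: 896/3 ≈ 298.67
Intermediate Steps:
F(l, s) = -8
n = 0 (n = 0*2 = 0)
Q = -16/3 (Q = -5 + 1/(0 - 3) = -5 + 1/(-3) = -5 - 1/3 = -16/3 ≈ -5.3333)
(Q*7)*F(6, -3) = -16/3*7*(-8) = -112/3*(-8) = 896/3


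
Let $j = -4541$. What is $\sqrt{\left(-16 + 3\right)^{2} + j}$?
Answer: $2 i \sqrt{1093} \approx 66.121 i$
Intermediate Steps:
$\sqrt{\left(-16 + 3\right)^{2} + j} = \sqrt{\left(-16 + 3\right)^{2} - 4541} = \sqrt{\left(-13\right)^{2} - 4541} = \sqrt{169 - 4541} = \sqrt{-4372} = 2 i \sqrt{1093}$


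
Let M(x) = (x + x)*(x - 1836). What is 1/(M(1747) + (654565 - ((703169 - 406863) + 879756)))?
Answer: -1/832463 ≈ -1.2013e-6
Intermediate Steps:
M(x) = 2*x*(-1836 + x) (M(x) = (2*x)*(-1836 + x) = 2*x*(-1836 + x))
1/(M(1747) + (654565 - ((703169 - 406863) + 879756))) = 1/(2*1747*(-1836 + 1747) + (654565 - ((703169 - 406863) + 879756))) = 1/(2*1747*(-89) + (654565 - (296306 + 879756))) = 1/(-310966 + (654565 - 1*1176062)) = 1/(-310966 + (654565 - 1176062)) = 1/(-310966 - 521497) = 1/(-832463) = -1/832463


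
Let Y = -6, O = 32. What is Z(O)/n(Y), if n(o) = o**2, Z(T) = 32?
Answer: 8/9 ≈ 0.88889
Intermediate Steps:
Z(O)/n(Y) = 32/((-6)**2) = 32/36 = 32*(1/36) = 8/9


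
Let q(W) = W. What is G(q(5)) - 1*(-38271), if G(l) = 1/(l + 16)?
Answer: 803692/21 ≈ 38271.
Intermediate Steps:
G(l) = 1/(16 + l)
G(q(5)) - 1*(-38271) = 1/(16 + 5) - 1*(-38271) = 1/21 + 38271 = 803692/21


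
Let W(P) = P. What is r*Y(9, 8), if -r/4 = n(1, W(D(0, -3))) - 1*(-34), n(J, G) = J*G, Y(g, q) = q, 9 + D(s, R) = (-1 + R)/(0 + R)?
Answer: -2528/3 ≈ -842.67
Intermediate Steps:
D(s, R) = -9 + (-1 + R)/R (D(s, R) = -9 + (-1 + R)/(0 + R) = -9 + (-1 + R)/R)
n(J, G) = G*J
r = -316/3 (r = -4*((-8 - 1/(-3))*1 - 1*(-34)) = -4*((-8 - 1*(-⅓))*1 + 34) = -4*((-8 + ⅓)*1 + 34) = -4*(-23/3*1 + 34) = -4*(-23/3 + 34) = -4*79/3 = -316/3 ≈ -105.33)
r*Y(9, 8) = -316/3*8 = -2528/3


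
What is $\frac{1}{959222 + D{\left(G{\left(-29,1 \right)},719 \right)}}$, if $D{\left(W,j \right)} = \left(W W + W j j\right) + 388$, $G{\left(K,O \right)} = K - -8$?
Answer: $- \frac{1}{9896130} \approx -1.0105 \cdot 10^{-7}$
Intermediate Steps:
$G{\left(K,O \right)} = 8 + K$ ($G{\left(K,O \right)} = K + 8 = 8 + K$)
$D{\left(W,j \right)} = 388 + W^{2} + W j^{2}$ ($D{\left(W,j \right)} = \left(W^{2} + W j^{2}\right) + 388 = 388 + W^{2} + W j^{2}$)
$\frac{1}{959222 + D{\left(G{\left(-29,1 \right)},719 \right)}} = \frac{1}{959222 + \left(388 + \left(8 - 29\right)^{2} + \left(8 - 29\right) 719^{2}\right)} = \frac{1}{959222 + \left(388 + \left(-21\right)^{2} - 10856181\right)} = \frac{1}{959222 + \left(388 + 441 - 10856181\right)} = \frac{1}{959222 - 10855352} = \frac{1}{-9896130} = - \frac{1}{9896130}$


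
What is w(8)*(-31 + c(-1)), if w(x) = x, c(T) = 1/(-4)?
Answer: -250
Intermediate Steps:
c(T) = -1/4
w(8)*(-31 + c(-1)) = 8*(-31 - 1/4) = 8*(-125/4) = -250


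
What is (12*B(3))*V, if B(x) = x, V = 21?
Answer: 756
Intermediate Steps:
(12*B(3))*V = (12*3)*21 = 36*21 = 756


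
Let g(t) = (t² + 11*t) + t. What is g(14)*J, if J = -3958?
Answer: -1440712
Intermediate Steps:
g(t) = t² + 12*t
g(14)*J = (14*(12 + 14))*(-3958) = (14*26)*(-3958) = 364*(-3958) = -1440712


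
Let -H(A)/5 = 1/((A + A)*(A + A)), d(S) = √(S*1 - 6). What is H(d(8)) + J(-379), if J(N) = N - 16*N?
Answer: 45475/8 ≈ 5684.4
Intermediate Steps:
J(N) = -15*N
d(S) = √(-6 + S) (d(S) = √(S - 6) = √(-6 + S))
H(A) = -5/(4*A²) (H(A) = -5/(A + A)² = -5*1/(4*A²) = -5/(4*A²))
H(d(8)) + J(-379) = -5/(4*(-6 + 8)) - 15*(-379) = -5/(4*(√2)²) + 5685 = -5/4*½ + 5685 = -5/8 + 5685 = 45475/8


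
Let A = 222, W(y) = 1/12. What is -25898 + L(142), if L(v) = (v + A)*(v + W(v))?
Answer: 77461/3 ≈ 25820.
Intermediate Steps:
W(y) = 1/12
L(v) = (222 + v)*(1/12 + v) (L(v) = (v + 222)*(v + 1/12) = (222 + v)*(1/12 + v))
-25898 + L(142) = -25898 + (37/2 + 142² + (2665/12)*142) = -25898 + (37/2 + 20164 + 189215/6) = -25898 + 155155/3 = 77461/3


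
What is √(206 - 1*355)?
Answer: I*√149 ≈ 12.207*I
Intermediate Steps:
√(206 - 1*355) = √(206 - 355) = √(-149) = I*√149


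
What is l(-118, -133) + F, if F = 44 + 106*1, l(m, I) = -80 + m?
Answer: -48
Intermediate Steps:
F = 150 (F = 44 + 106 = 150)
l(-118, -133) + F = (-80 - 118) + 150 = -198 + 150 = -48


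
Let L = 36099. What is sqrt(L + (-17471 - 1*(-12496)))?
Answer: 2*sqrt(7781) ≈ 176.42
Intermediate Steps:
sqrt(L + (-17471 - 1*(-12496))) = sqrt(36099 + (-17471 - 1*(-12496))) = sqrt(36099 + (-17471 + 12496)) = sqrt(36099 - 4975) = sqrt(31124) = 2*sqrt(7781)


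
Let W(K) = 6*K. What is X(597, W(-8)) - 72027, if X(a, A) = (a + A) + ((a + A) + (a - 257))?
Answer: -70589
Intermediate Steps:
X(a, A) = -257 + 2*A + 3*a (X(a, A) = (A + a) + ((A + a) + (-257 + a)) = (A + a) + (-257 + A + 2*a) = -257 + 2*A + 3*a)
X(597, W(-8)) - 72027 = (-257 + 2*(6*(-8)) + 3*597) - 72027 = (-257 + 2*(-48) + 1791) - 72027 = (-257 - 96 + 1791) - 72027 = 1438 - 72027 = -70589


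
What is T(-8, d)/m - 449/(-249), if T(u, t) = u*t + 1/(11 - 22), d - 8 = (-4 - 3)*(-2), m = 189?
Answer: 150386/172557 ≈ 0.87152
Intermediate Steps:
d = 22 (d = 8 + (-4 - 3)*(-2) = 8 - 7*(-2) = 8 + 14 = 22)
T(u, t) = -1/11 + t*u (T(u, t) = t*u + 1/(-11) = t*u - 1/11 = -1/11 + t*u)
T(-8, d)/m - 449/(-249) = (-1/11 + 22*(-8))/189 - 449/(-249) = (-1/11 - 176)*(1/189) - 449*(-1/249) = -1937/11*1/189 + 449/249 = -1937/2079 + 449/249 = 150386/172557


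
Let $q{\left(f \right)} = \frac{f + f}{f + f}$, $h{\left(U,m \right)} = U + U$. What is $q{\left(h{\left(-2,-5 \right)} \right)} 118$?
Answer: $118$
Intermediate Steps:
$h{\left(U,m \right)} = 2 U$
$q{\left(f \right)} = 1$ ($q{\left(f \right)} = \frac{2 f}{2 f} = 2 f \frac{1}{2 f} = 1$)
$q{\left(h{\left(-2,-5 \right)} \right)} 118 = 1 \cdot 118 = 118$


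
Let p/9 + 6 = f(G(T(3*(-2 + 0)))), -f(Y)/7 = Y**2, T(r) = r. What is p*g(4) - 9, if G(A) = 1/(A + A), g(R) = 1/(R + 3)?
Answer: -1879/112 ≈ -16.777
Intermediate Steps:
g(R) = 1/(3 + R)
G(A) = 1/(2*A)
f(Y) = -7*Y**2
p = -871/16 (p = -54 + 9*(-7*1/(36*(-2 + 0)**2)) = -54 + 9*(-7*(1/(2*((3*(-2)))))**2) = -54 + 9*(-7*((1/2)/(-6))**2) = -54 + 9*(-7*((1/2)*(-1/6))**2) = -54 + 9*(-7*(-1/12)**2) = -54 + 9*(-7*1/144) = -54 + 9*(-7/144) = -54 - 7/16 = -871/16 ≈ -54.438)
p*g(4) - 9 = -871/(16*(3 + 4)) - 9 = -871/16/7 - 9 = -871/16*1/7 - 9 = -871/112 - 9 = -1879/112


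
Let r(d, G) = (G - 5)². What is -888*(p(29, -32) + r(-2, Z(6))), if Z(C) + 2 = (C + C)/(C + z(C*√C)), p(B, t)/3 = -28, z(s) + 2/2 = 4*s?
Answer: 362861957928/11771761 + 12315096576*√6/11771761 ≈ 33387.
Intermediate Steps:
z(s) = -1 + 4*s
p(B, t) = -84 (p(B, t) = 3*(-28) = -84)
Z(C) = -2 + 2*C/(-1 + C + 4*C^(3/2)) (Z(C) = -2 + (C + C)/(C + (-1 + 4*(C*√C))) = -2 + (2*C)/(C + (-1 + 4*C^(3/2))) = -2 + (2*C)/(-1 + C + 4*C^(3/2)) = -2 + 2*C/(-1 + C + 4*C^(3/2)))
r(d, G) = (-5 + G)²
-888*(p(29, -32) + r(-2, Z(6))) = -888*(-84 + (-5 + 2*(1 - 24*√6)/(-1 + 6 + 4*6^(3/2)))²) = -888*(-84 + (-5 + 2*(1 - 24*√6)/(-1 + 6 + 4*(6*√6)))²) = -888*(-84 + (-5 + 2*(1 - 24*√6)/(-1 + 6 + 24*√6))²) = -888*(-84 + (-5 + 2*(1 - 24*√6)/(5 + 24*√6))²) = 74592 - 888*(-5 + 2*(1 - 24*√6)/(5 + 24*√6))²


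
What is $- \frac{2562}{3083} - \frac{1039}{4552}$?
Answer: $- \frac{14865461}{14033816} \approx -1.0593$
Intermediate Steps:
$- \frac{2562}{3083} - \frac{1039}{4552} = - \frac{14865461}{14033816}$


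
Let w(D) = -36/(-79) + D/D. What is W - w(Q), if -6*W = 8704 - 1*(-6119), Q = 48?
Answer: -390569/158 ≈ -2472.0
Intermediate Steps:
w(D) = 115/79 (w(D) = -36*(-1/79) + 1 = 36/79 + 1 = 115/79)
W = -4941/2 (W = -(8704 - 1*(-6119))/6 = -(8704 + 6119)/6 = -1/6*14823 = -4941/2 ≈ -2470.5)
W - w(Q) = -4941/2 - 1*115/79 = -4941/2 - 115/79 = -390569/158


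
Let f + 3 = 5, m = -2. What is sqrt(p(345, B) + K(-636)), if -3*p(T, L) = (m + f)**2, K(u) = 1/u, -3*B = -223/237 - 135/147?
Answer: I*sqrt(159)/318 ≈ 0.039653*I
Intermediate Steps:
f = 2 (f = -3 + 5 = 2)
B = 21592/34839 (B = -(-223/237 - 135/147)/3 = -(-223*1/237 - 135*1/147)/3 = -(-223/237 - 45/49)/3 = -1/3*(-21592/11613) = 21592/34839 ≈ 0.61977)
p(T, L) = 0 (p(T, L) = -(-2 + 2)**2/3 = -1/3*0**2 = -1/3*0 = 0)
sqrt(p(345, B) + K(-636)) = sqrt(0 + 1/(-636)) = sqrt(0 - 1/636) = sqrt(-1/636) = I*sqrt(159)/318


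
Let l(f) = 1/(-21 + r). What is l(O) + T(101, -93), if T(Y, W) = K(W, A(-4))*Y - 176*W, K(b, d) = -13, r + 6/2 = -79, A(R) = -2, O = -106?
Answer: 1550664/103 ≈ 15055.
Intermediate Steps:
r = -82 (r = -3 - 79 = -82)
l(f) = -1/103 (l(f) = 1/(-21 - 82) = 1/(-103) = -1/103)
T(Y, W) = -176*W - 13*Y (T(Y, W) = -13*Y - 176*W = -176*W - 13*Y)
l(O) + T(101, -93) = -1/103 + (-176*(-93) - 13*101) = -1/103 + (16368 - 1313) = -1/103 + 15055 = 1550664/103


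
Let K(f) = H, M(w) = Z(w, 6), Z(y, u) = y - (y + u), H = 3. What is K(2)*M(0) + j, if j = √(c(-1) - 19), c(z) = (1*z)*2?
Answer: -18 + I*√21 ≈ -18.0 + 4.5826*I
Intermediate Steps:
Z(y, u) = -u (Z(y, u) = y - (u + y) = y + (-u - y) = -u)
c(z) = 2*z (c(z) = z*2 = 2*z)
M(w) = -6 (M(w) = -1*6 = -6)
j = I*√21 (j = √(2*(-1) - 19) = √(-2 - 19) = √(-21) = I*√21 ≈ 4.5826*I)
K(f) = 3
K(2)*M(0) + j = 3*(-6) + I*√21 = -18 + I*√21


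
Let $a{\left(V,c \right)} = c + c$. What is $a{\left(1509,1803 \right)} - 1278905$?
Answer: $-1275299$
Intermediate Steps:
$a{\left(V,c \right)} = 2 c$
$a{\left(1509,1803 \right)} - 1278905 = 2 \cdot 1803 - 1278905 = 3606 - 1278905 = -1275299$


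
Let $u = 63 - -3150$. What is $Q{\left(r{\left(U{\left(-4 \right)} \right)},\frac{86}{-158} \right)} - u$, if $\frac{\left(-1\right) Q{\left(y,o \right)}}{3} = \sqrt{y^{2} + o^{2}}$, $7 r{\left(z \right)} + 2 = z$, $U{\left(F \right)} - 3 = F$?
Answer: $-3213 - \frac{3 \sqrt{146770}}{553} \approx -3215.1$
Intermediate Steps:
$U{\left(F \right)} = 3 + F$
$r{\left(z \right)} = - \frac{2}{7} + \frac{z}{7}$
$Q{\left(y,o \right)} = - 3 \sqrt{o^{2} + y^{2}}$ ($Q{\left(y,o \right)} = - 3 \sqrt{y^{2} + o^{2}} = - 3 \sqrt{o^{2} + y^{2}}$)
$u = 3213$ ($u = 63 + 3150 = 3213$)
$Q{\left(r{\left(U{\left(-4 \right)} \right)},\frac{86}{-158} \right)} - u = - 3 \sqrt{\left(\frac{86}{-158}\right)^{2} + \left(- \frac{2}{7} + \frac{3 - 4}{7}\right)^{2}} - 3213 = - 3 \sqrt{\left(86 \left(- \frac{1}{158}\right)\right)^{2} + \left(- \frac{2}{7} + \frac{1}{7} \left(-1\right)\right)^{2}} - 3213 = - 3 \sqrt{\left(- \frac{43}{79}\right)^{2} + \left(- \frac{2}{7} - \frac{1}{7}\right)^{2}} - 3213 = - 3 \sqrt{\frac{1849}{6241} + \left(- \frac{3}{7}\right)^{2}} - 3213 = - 3 \sqrt{\frac{1849}{6241} + \frac{9}{49}} - 3213 = - 3 \sqrt{\frac{146770}{305809}} - 3213 = - 3 \frac{\sqrt{146770}}{553} - 3213 = - \frac{3 \sqrt{146770}}{553} - 3213 = -3213 - \frac{3 \sqrt{146770}}{553}$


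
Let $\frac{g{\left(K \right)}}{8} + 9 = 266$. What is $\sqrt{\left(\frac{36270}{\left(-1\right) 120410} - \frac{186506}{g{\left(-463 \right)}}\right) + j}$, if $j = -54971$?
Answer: $\frac{i \sqrt{2109130467318877069}}{6189074} \approx 234.65 i$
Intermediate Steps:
$g{\left(K \right)} = 2056$ ($g{\left(K \right)} = -72 + 8 \cdot 266 = -72 + 2128 = 2056$)
$\sqrt{\left(\frac{36270}{\left(-1\right) 120410} - \frac{186506}{g{\left(-463 \right)}}\right) + j} = \sqrt{\left(\frac{36270}{\left(-1\right) 120410} - \frac{186506}{2056}\right) - 54971} = \sqrt{\left(\frac{36270}{-120410} - \frac{93253}{1028}\right) - 54971} = \sqrt{\left(36270 \left(- \frac{1}{120410}\right) - \frac{93253}{1028}\right) - 54971} = \sqrt{\left(- \frac{3627}{12041} - \frac{93253}{1028}\right) - 54971} = \sqrt{- \frac{1126587929}{12378148} - 54971} = \sqrt{- \frac{681565761637}{12378148}} = \frac{i \sqrt{2109130467318877069}}{6189074}$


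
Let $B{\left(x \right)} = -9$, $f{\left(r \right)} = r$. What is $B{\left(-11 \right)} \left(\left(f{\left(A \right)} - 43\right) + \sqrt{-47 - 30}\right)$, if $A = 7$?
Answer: $324 - 9 i \sqrt{77} \approx 324.0 - 78.975 i$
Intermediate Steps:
$B{\left(-11 \right)} \left(\left(f{\left(A \right)} - 43\right) + \sqrt{-47 - 30}\right) = - 9 \left(\left(7 - 43\right) + \sqrt{-47 - 30}\right) = - 9 \left(-36 + \sqrt{-77}\right) = - 9 \left(-36 + i \sqrt{77}\right) = 324 - 9 i \sqrt{77}$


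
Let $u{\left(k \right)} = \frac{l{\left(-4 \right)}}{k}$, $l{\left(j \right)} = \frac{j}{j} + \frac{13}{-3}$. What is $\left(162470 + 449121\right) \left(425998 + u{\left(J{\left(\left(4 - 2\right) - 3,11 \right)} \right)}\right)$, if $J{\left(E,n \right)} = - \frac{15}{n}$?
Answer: $\frac{2344842340364}{9} \approx 2.6054 \cdot 10^{11}$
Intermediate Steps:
$l{\left(j \right)} = - \frac{10}{3}$ ($l{\left(j \right)} = 1 + 13 \left(- \frac{1}{3}\right) = 1 - \frac{13}{3} = - \frac{10}{3}$)
$u{\left(k \right)} = - \frac{10}{3 k}$
$\left(162470 + 449121\right) \left(425998 + u{\left(J{\left(\left(4 - 2\right) - 3,11 \right)} \right)}\right) = \left(162470 + 449121\right) \left(425998 - \frac{10}{3 \left(- \frac{15}{11}\right)}\right) = 611591 \left(425998 - \frac{10}{3 \left(\left(-15\right) \frac{1}{11}\right)}\right) = 611591 \left(425998 - \frac{10}{3 \left(- \frac{15}{11}\right)}\right) = 611591 \left(425998 - - \frac{22}{9}\right) = 611591 \left(425998 + \frac{22}{9}\right) = 611591 \cdot \frac{3834004}{9} = \frac{2344842340364}{9}$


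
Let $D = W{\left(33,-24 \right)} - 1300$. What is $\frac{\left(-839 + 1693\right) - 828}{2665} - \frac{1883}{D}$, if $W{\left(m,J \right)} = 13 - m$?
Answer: $\frac{77731}{54120} \approx 1.4363$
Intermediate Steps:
$D = -1320$ ($D = \left(13 - 33\right) - 1300 = -20 - 1300 = -1320$)
$\frac{\left(-839 + 1693\right) - 828}{2665} - \frac{1883}{D} = \frac{\left(-839 + 1693\right) - 828}{2665} - \frac{1883}{-1320} = \left(854 - 828\right) \frac{1}{2665} - - \frac{1883}{1320} = 26 \cdot \frac{1}{2665} + \frac{1883}{1320} = \frac{2}{205} + \frac{1883}{1320} = \frac{77731}{54120}$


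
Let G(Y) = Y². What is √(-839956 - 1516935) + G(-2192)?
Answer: 4804864 + I*√2356891 ≈ 4.8049e+6 + 1535.2*I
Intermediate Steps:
√(-839956 - 1516935) + G(-2192) = √(-839956 - 1516935) + (-2192)² = √(-2356891) + 4804864 = I*√2356891 + 4804864 = 4804864 + I*√2356891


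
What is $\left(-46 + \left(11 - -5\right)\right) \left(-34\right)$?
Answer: $1020$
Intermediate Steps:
$\left(-46 + \left(11 - -5\right)\right) \left(-34\right) = \left(-46 + \left(11 + 5\right)\right) \left(-34\right) = \left(-46 + 16\right) \left(-34\right) = \left(-30\right) \left(-34\right) = 1020$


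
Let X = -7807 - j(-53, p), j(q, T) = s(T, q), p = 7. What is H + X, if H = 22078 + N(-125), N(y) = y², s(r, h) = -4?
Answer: 29900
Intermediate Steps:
j(q, T) = -4
X = -7803 (X = -7807 - 1*(-4) = -7807 + 4 = -7803)
H = 37703 (H = 22078 + (-125)² = 22078 + 15625 = 37703)
H + X = 37703 - 7803 = 29900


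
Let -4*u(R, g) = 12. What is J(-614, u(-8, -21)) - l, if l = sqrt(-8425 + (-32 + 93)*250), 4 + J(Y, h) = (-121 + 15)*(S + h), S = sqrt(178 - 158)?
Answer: 314 - 212*sqrt(5) - 5*sqrt(273) ≈ -242.66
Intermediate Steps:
S = 2*sqrt(5) (S = sqrt(20) = 2*sqrt(5) ≈ 4.4721)
u(R, g) = -3 (u(R, g) = -1/4*12 = -3)
J(Y, h) = -4 - 212*sqrt(5) - 106*h (J(Y, h) = -4 + (-121 + 15)*(2*sqrt(5) + h) = -4 - 106*(h + 2*sqrt(5)) = -4 + (-212*sqrt(5) - 106*h) = -4 - 212*sqrt(5) - 106*h)
l = 5*sqrt(273) (l = sqrt(-8425 + 61*250) = sqrt(-8425 + 15250) = sqrt(6825) = 5*sqrt(273) ≈ 82.614)
J(-614, u(-8, -21)) - l = (-4 - 212*sqrt(5) - 106*(-3)) - 5*sqrt(273) = (-4 - 212*sqrt(5) + 318) - 5*sqrt(273) = (314 - 212*sqrt(5)) - 5*sqrt(273) = 314 - 212*sqrt(5) - 5*sqrt(273)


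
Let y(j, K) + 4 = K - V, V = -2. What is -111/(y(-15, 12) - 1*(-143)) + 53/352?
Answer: -10321/17952 ≈ -0.57492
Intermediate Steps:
y(j, K) = -2 + K (y(j, K) = -4 + (K - 1*(-2)) = -4 + (K + 2) = -4 + (2 + K) = -2 + K)
-111/(y(-15, 12) - 1*(-143)) + 53/352 = -111/((-2 + 12) - 1*(-143)) + 53/352 = -111/(10 + 143) + 53*(1/352) = -111/153 + 53/352 = -111*1/153 + 53/352 = -37/51 + 53/352 = -10321/17952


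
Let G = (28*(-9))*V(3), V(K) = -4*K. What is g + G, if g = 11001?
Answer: 14025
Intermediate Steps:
G = 3024 (G = (28*(-9))*(-4*3) = -252*(-12) = 3024)
g + G = 11001 + 3024 = 14025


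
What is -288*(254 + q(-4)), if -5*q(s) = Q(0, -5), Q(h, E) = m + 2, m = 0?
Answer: -365184/5 ≈ -73037.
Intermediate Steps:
Q(h, E) = 2 (Q(h, E) = 0 + 2 = 2)
q(s) = -⅖ (q(s) = -⅕*2 = -⅖)
-288*(254 + q(-4)) = -288*(254 - ⅖) = -288*1268/5 = -365184/5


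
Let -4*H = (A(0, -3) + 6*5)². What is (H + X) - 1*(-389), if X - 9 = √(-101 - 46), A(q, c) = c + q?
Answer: 863/4 + 7*I*√3 ≈ 215.75 + 12.124*I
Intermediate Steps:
X = 9 + 7*I*√3 (X = 9 + √(-101 - 46) = 9 + √(-147) = 9 + 7*I*√3 ≈ 9.0 + 12.124*I)
H = -729/4 (H = -((-3 + 0) + 6*5)²/4 = -(-3 + 30)²/4 = -¼*27² = -¼*729 = -729/4 ≈ -182.25)
(H + X) - 1*(-389) = (-729/4 + (9 + 7*I*√3)) - 1*(-389) = (-693/4 + 7*I*√3) + 389 = 863/4 + 7*I*√3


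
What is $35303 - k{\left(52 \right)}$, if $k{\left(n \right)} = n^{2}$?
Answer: $32599$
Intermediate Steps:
$35303 - k{\left(52 \right)} = 35303 - 52^{2} = 35303 - 2704 = 32599$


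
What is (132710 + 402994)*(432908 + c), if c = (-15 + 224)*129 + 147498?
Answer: 325368931368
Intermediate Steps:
c = 174459 (c = 209*129 + 147498 = 26961 + 147498 = 174459)
(132710 + 402994)*(432908 + c) = (132710 + 402994)*(432908 + 174459) = 535704*607367 = 325368931368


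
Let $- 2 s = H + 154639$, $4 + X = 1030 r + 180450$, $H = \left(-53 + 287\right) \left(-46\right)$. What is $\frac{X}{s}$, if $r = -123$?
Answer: $- \frac{107512}{143875} \approx -0.74726$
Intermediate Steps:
$H = -10764$ ($H = 234 \left(-46\right) = -10764$)
$X = 53756$ ($X = -4 + \left(1030 \left(-123\right) + 180450\right) = -4 + \left(-126690 + 180450\right) = -4 + 53760 = 53756$)
$s = - \frac{143875}{2}$ ($s = - \frac{-10764 + 154639}{2} = \left(- \frac{1}{2}\right) 143875 = - \frac{143875}{2} \approx -71938.0$)
$\frac{X}{s} = \frac{53756}{- \frac{143875}{2}} = 53756 \left(- \frac{2}{143875}\right) = - \frac{107512}{143875}$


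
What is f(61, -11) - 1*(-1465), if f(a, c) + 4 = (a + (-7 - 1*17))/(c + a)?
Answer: 73087/50 ≈ 1461.7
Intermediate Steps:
f(a, c) = -4 + (-24 + a)/(a + c) (f(a, c) = -4 + (a + (-7 - 1*17))/(c + a) = -4 + (a + (-7 - 17))/(a + c) = -4 + (a - 24)/(a + c) = -4 + (-24 + a)/(a + c))
f(61, -11) - 1*(-1465) = (-24 - 4*(-11) - 3*61)/(61 - 11) - 1*(-1465) = (-24 + 44 - 183)/50 + 1465 = (1/50)*(-163) + 1465 = -163/50 + 1465 = 73087/50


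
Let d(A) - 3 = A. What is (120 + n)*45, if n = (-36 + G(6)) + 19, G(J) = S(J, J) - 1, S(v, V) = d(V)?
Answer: 4995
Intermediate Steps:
d(A) = 3 + A
S(v, V) = 3 + V
G(J) = 2 + J (G(J) = (3 + J) - 1 = 2 + J)
n = -9 (n = (-36 + (2 + 6)) + 19 = (-36 + 8) + 19 = -28 + 19 = -9)
(120 + n)*45 = (120 - 9)*45 = 111*45 = 4995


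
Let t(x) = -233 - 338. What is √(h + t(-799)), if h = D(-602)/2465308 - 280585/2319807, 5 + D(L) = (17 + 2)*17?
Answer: I*√95305508423730568671283830/408502768254 ≈ 23.898*I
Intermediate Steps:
D(L) = 318 (D(L) = -5 + (17 + 2)*17 = -5 + 19*17 = -5 + 323 = 318)
t(x) = -571
h = -345495373277/2859519377778 (h = 318/2465308 - 280585/2319807 = 318*(1/2465308) - 280585*1/2319807 = 159/1232654 - 280585/2319807 = -345495373277/2859519377778 ≈ -0.12082)
√(h + t(-799)) = √(-345495373277/2859519377778 - 571) = √(-1633131060084515/2859519377778) = I*√95305508423730568671283830/408502768254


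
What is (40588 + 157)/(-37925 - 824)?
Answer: -40745/38749 ≈ -1.0515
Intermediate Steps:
(40588 + 157)/(-37925 - 824) = 40745/(-38749) = 40745*(-1/38749) = -40745/38749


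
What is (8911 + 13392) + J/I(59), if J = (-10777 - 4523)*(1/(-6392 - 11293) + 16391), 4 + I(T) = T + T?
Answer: -48779112277/22401 ≈ -2.1775e+6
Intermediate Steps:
I(T) = -4 + 2*T (I(T) = -4 + (T + T) = -4 + 2*T)
J = -98557443560/393 (J = -15300*(1/(-17685) + 16391) = -15300*(-1/17685 + 16391) = -15300*289874834/17685 = -98557443560/393 ≈ -2.5078e+8)
(8911 + 13392) + J/I(59) = (8911 + 13392) - 98557443560/(393*(-4 + 2*59)) = 22303 - 98557443560/(393*(-4 + 118)) = 22303 - 98557443560/393/114 = 22303 - 98557443560/393*1/114 = 22303 - 49278721780/22401 = -48779112277/22401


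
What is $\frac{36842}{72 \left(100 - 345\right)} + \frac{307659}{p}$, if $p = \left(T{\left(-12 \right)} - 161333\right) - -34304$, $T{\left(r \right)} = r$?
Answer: $- \frac{1684591547}{373500540} \approx -4.5103$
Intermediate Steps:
$p = -127041$ ($p = \left(-12 - 161333\right) - -34304 = -161345 + 34304 = -127041$)
$\frac{36842}{72 \left(100 - 345\right)} + \frac{307659}{p} = \frac{36842}{72 \left(100 - 345\right)} + \frac{307659}{-127041} = \frac{36842}{72 \left(-245\right)} + 307659 \left(- \frac{1}{127041}\right) = \frac{36842}{-17640} - \frac{102553}{42347} = 36842 \left(- \frac{1}{17640}\right) - \frac{102553}{42347} = - \frac{18421}{8820} - \frac{102553}{42347} = - \frac{1684591547}{373500540}$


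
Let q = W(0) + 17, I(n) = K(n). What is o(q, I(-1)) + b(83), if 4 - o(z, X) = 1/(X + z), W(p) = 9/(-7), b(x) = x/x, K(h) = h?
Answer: 508/103 ≈ 4.9320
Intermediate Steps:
I(n) = n
b(x) = 1
W(p) = -9/7 (W(p) = 9*(-⅐) = -9/7)
q = 110/7 (q = -9/7 + 17 = 110/7 ≈ 15.714)
o(z, X) = 4 - 1/(X + z)
o(q, I(-1)) + b(83) = (-1 + 4*(-1) + 4*(110/7))/(-1 + 110/7) + 1 = (-1 - 4 + 440/7)/(103/7) + 1 = (7/103)*(405/7) + 1 = 405/103 + 1 = 508/103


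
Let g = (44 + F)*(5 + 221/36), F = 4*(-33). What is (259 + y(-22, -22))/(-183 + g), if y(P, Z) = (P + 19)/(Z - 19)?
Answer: -95598/429229 ≈ -0.22272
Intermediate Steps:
F = -132
y(P, Z) = (19 + P)/(-19 + Z)
g = -8822/9 (g = (44 - 132)*(5 + 221/36) = -88*(5 + 221*(1/36)) = -88*(5 + 221/36) = -88*401/36 = -8822/9 ≈ -980.22)
(259 + y(-22, -22))/(-183 + g) = (259 + (19 - 22)/(-19 - 22))/(-183 - 8822/9) = (259 - 3/(-41))/(-10469/9) = (259 - 1/41*(-3))*(-9/10469) = (259 + 3/41)*(-9/10469) = (10622/41)*(-9/10469) = -95598/429229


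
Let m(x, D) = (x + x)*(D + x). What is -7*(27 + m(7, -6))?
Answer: -287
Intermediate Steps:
m(x, D) = 2*x*(D + x) (m(x, D) = (2*x)*(D + x) = 2*x*(D + x))
-7*(27 + m(7, -6)) = -7*(27 + 2*7*(-6 + 7)) = -7*(27 + 2*7*1) = -7*(27 + 14) = -7*41 = -287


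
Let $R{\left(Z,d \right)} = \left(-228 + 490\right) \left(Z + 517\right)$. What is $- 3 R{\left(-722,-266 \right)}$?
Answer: $161130$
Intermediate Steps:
$R{\left(Z,d \right)} = 135454 + 262 Z$ ($R{\left(Z,d \right)} = 262 \left(517 + Z\right) = 135454 + 262 Z$)
$- 3 R{\left(-722,-266 \right)} = - 3 \left(135454 + 262 \left(-722\right)\right) = - 3 \left(135454 - 189164\right) = \left(-3\right) \left(-53710\right) = 161130$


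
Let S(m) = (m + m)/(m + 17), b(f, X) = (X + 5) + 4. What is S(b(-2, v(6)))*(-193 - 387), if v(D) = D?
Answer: -2175/4 ≈ -543.75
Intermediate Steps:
b(f, X) = 9 + X (b(f, X) = (5 + X) + 4 = 9 + X)
S(m) = 2*m/(17 + m) (S(m) = (2*m)/(17 + m) = 2*m/(17 + m))
S(b(-2, v(6)))*(-193 - 387) = (2*(9 + 6)/(17 + (9 + 6)))*(-193 - 387) = (2*15/(17 + 15))*(-580) = (2*15/32)*(-580) = (2*15*(1/32))*(-580) = (15/16)*(-580) = -2175/4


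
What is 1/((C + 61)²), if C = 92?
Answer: 1/23409 ≈ 4.2719e-5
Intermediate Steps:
1/((C + 61)²) = 1/((92 + 61)²) = 1/(153²) = 1/23409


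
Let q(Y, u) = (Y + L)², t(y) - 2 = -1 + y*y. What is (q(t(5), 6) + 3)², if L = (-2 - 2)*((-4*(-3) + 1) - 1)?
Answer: 237169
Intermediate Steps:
t(y) = 1 + y² (t(y) = 2 + (-1 + y*y) = 2 + (-1 + y²) = 1 + y²)
L = -48 (L = -4*((12 + 1) - 1) = -4*(13 - 1) = -4*12 = -48)
q(Y, u) = (-48 + Y)² (q(Y, u) = (Y - 48)² = (-48 + Y)²)
(q(t(5), 6) + 3)² = ((-48 + (1 + 5²))² + 3)² = ((-48 + (1 + 25))² + 3)² = ((-48 + 26)² + 3)² = ((-22)² + 3)² = (484 + 3)² = 487² = 237169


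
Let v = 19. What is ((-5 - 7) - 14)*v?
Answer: -494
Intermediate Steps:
((-5 - 7) - 14)*v = ((-5 - 7) - 14)*19 = (-12 - 14)*19 = -26*19 = -494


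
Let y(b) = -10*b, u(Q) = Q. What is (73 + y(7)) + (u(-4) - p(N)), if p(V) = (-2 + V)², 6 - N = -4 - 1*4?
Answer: -145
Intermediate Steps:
N = 14 (N = 6 - (-4 - 1*4) = 6 - (-4 - 4) = 6 - 1*(-8) = 6 + 8 = 14)
(73 + y(7)) + (u(-4) - p(N)) = (73 - 10*7) + (-4 - (-2 + 14)²) = (73 - 70) + (-4 - 1*12²) = 3 + (-4 - 1*144) = 3 + (-4 - 144) = 3 - 148 = -145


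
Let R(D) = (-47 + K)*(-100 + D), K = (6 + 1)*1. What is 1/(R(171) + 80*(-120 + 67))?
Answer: -1/7080 ≈ -0.00014124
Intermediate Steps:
K = 7 (K = 7*1 = 7)
R(D) = 4000 - 40*D (R(D) = (-47 + 7)*(-100 + D) = -40*(-100 + D) = 4000 - 40*D)
1/(R(171) + 80*(-120 + 67)) = 1/((4000 - 40*171) + 80*(-120 + 67)) = 1/((4000 - 6840) + 80*(-53)) = 1/(-2840 - 4240) = 1/(-7080) = -1/7080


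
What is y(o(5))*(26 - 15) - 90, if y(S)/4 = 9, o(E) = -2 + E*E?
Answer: 306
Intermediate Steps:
o(E) = -2 + E**2
y(S) = 36 (y(S) = 4*9 = 36)
y(o(5))*(26 - 15) - 90 = 36*(26 - 15) - 90 = 36*11 - 90 = 396 - 90 = 306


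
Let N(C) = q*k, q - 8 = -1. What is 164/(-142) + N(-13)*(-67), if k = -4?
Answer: 133114/71 ≈ 1874.8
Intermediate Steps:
q = 7 (q = 8 - 1 = 7)
N(C) = -28 (N(C) = 7*(-4) = -28)
164/(-142) + N(-13)*(-67) = 164/(-142) - 28*(-67) = 164*(-1/142) + 1876 = -82/71 + 1876 = 133114/71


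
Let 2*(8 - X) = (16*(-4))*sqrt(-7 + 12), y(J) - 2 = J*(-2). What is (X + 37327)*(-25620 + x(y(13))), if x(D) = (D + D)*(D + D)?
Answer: -870502860 - 746112*sqrt(5) ≈ -8.7217e+8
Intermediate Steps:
y(J) = 2 - 2*J (y(J) = 2 + J*(-2) = 2 - 2*J)
x(D) = 4*D**2 (x(D) = (2*D)*(2*D) = 4*D**2)
X = 8 + 32*sqrt(5) (X = 8 - 16*(-4)*sqrt(-7 + 12)/2 = 8 - (-32)*sqrt(5) = 8 + 32*sqrt(5) ≈ 79.554)
(X + 37327)*(-25620 + x(y(13))) = ((8 + 32*sqrt(5)) + 37327)*(-25620 + 4*(2 - 2*13)**2) = (37335 + 32*sqrt(5))*(-25620 + 4*(2 - 26)**2) = (37335 + 32*sqrt(5))*(-25620 + 4*(-24)**2) = (37335 + 32*sqrt(5))*(-25620 + 4*576) = (37335 + 32*sqrt(5))*(-25620 + 2304) = (37335 + 32*sqrt(5))*(-23316) = -870502860 - 746112*sqrt(5)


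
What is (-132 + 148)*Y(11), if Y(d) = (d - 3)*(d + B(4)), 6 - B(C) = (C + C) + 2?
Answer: 896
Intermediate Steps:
B(C) = 4 - 2*C (B(C) = 6 - ((C + C) + 2) = 6 - (2*C + 2) = 6 - (2 + 2*C) = 6 + (-2 - 2*C) = 4 - 2*C)
Y(d) = (-4 + d)*(-3 + d) (Y(d) = (d - 3)*(d + (4 - 2*4)) = (-3 + d)*(d + (4 - 8)) = (-3 + d)*(d - 4) = (-3 + d)*(-4 + d) = (-4 + d)*(-3 + d))
(-132 + 148)*Y(11) = (-132 + 148)*(12 + 11² - 7*11) = 16*(12 + 121 - 77) = 16*56 = 896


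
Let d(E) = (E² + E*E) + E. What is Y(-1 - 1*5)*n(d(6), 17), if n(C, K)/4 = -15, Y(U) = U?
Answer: 360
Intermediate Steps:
d(E) = E + 2*E² (d(E) = (E² + E²) + E = 2*E² + E = E + 2*E²)
n(C, K) = -60 (n(C, K) = 4*(-15) = -60)
Y(-1 - 1*5)*n(d(6), 17) = (-1 - 1*5)*(-60) = (-1 - 5)*(-60) = -6*(-60) = 360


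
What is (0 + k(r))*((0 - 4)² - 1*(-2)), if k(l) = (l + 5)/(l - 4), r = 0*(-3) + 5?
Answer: 180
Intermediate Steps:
r = 5 (r = 0 + 5 = 5)
k(l) = (5 + l)/(-4 + l)
(0 + k(r))*((0 - 4)² - 1*(-2)) = (0 + (5 + 5)/(-4 + 5))*((0 - 4)² - 1*(-2)) = (0 + 10/1)*((-4)² + 2) = (0 + 1*10)*(16 + 2) = (0 + 10)*18 = 10*18 = 180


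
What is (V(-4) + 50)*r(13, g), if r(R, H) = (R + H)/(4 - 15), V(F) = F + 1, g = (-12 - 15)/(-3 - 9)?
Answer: -2867/44 ≈ -65.159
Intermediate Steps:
g = 9/4 (g = -27/(-12) = -27*(-1/12) = 9/4 ≈ 2.2500)
V(F) = 1 + F
r(R, H) = -H/11 - R/11 (r(R, H) = (H + R)/(-11) = (H + R)*(-1/11) = -H/11 - R/11)
(V(-4) + 50)*r(13, g) = ((1 - 4) + 50)*(-1/11*9/4 - 1/11*13) = (-3 + 50)*(-9/44 - 13/11) = 47*(-61/44) = -2867/44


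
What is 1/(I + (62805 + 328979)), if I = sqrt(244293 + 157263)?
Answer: 97946/38373575275 - sqrt(100389)/76747150550 ≈ 2.5483e-6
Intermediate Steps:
I = 2*sqrt(100389) (I = sqrt(401556) = 2*sqrt(100389) ≈ 633.68)
1/(I + (62805 + 328979)) = 1/(2*sqrt(100389) + (62805 + 328979)) = 1/(2*sqrt(100389) + 391784) = 1/(391784 + 2*sqrt(100389))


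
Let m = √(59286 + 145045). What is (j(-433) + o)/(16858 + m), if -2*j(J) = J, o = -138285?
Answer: -2327558773/283987833 + 276137*√204331/567975666 ≈ -7.9762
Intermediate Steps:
m = √204331 ≈ 452.03
j(J) = -J/2
(j(-433) + o)/(16858 + m) = (-½*(-433) - 138285)/(16858 + √204331) = (433/2 - 138285)/(16858 + √204331) = -276137/(2*(16858 + √204331))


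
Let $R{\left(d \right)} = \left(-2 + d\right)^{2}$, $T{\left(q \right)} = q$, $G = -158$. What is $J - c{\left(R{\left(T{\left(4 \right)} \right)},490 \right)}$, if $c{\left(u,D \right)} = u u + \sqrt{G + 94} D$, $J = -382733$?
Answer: $-382749 - 3920 i \approx -3.8275 \cdot 10^{5} - 3920.0 i$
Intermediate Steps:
$c{\left(u,D \right)} = u^{2} + 8 i D$ ($c{\left(u,D \right)} = u u + \sqrt{-158 + 94} D = u^{2} + \sqrt{-64} D = u^{2} + 8 i D$)
$J - c{\left(R{\left(T{\left(4 \right)} \right)},490 \right)} = -382733 - \left(\left(\left(-2 + 4\right)^{2}\right)^{2} + 8 i 490\right) = -382733 - \left(\left(2^{2}\right)^{2} + 3920 i\right) = -382733 - \left(4^{2} + 3920 i\right) = -382733 - \left(16 + 3920 i\right) = -382749 - 3920 i$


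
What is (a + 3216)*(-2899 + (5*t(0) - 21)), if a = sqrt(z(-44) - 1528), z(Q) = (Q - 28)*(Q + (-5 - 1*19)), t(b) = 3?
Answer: -9342480 - 5810*sqrt(842) ≈ -9.5111e+6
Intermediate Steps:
z(Q) = (-28 + Q)*(-24 + Q) (z(Q) = (-28 + Q)*(Q + (-5 - 19)) = (-28 + Q)*(Q - 24) = (-28 + Q)*(-24 + Q))
a = 2*sqrt(842) (a = sqrt((672 + (-44)**2 - 52*(-44)) - 1528) = sqrt((672 + 1936 + 2288) - 1528) = sqrt(4896 - 1528) = sqrt(3368) = 2*sqrt(842) ≈ 58.034)
(a + 3216)*(-2899 + (5*t(0) - 21)) = (2*sqrt(842) + 3216)*(-2899 + (5*3 - 21)) = (3216 + 2*sqrt(842))*(-2899 + (15 - 21)) = (3216 + 2*sqrt(842))*(-2899 - 6) = (3216 + 2*sqrt(842))*(-2905) = -9342480 - 5810*sqrt(842)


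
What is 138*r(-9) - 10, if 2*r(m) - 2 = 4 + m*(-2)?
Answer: 1646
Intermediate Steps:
r(m) = 3 - m (r(m) = 1 + (4 + m*(-2))/2 = 1 + (4 - 2*m)/2 = 1 + (2 - m) = 3 - m)
138*r(-9) - 10 = 138*(3 - 1*(-9)) - 10 = 138*(3 + 9) - 10 = 138*12 - 10 = 1656 - 10 = 1646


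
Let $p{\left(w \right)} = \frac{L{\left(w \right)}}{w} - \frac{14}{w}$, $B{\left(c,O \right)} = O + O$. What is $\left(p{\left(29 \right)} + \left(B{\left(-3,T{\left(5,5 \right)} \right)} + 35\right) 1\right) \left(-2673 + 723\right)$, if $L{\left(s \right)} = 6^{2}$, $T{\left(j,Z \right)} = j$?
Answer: $- \frac{2587650}{29} \approx -89229.0$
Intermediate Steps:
$L{\left(s \right)} = 36$
$B{\left(c,O \right)} = 2 O$
$p{\left(w \right)} = \frac{22}{w}$ ($p{\left(w \right)} = \frac{36}{w} - \frac{14}{w} = \frac{22}{w}$)
$\left(p{\left(29 \right)} + \left(B{\left(-3,T{\left(5,5 \right)} \right)} + 35\right) 1\right) \left(-2673 + 723\right) = \left(\frac{22}{29} + \left(2 \cdot 5 + 35\right) 1\right) \left(-2673 + 723\right) = \left(22 \cdot \frac{1}{29} + \left(10 + 35\right) 1\right) \left(-1950\right) = \left(\frac{22}{29} + 45 \cdot 1\right) \left(-1950\right) = \left(\frac{22}{29} + 45\right) \left(-1950\right) = \frac{1327}{29} \left(-1950\right) = - \frac{2587650}{29}$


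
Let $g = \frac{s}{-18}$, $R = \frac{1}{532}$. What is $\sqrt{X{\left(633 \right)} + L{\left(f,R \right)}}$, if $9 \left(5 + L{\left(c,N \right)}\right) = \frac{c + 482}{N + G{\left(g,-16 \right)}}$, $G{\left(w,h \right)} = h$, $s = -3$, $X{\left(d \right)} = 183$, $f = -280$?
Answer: $\frac{\sqrt{115129641738}}{25533} \approx 13.289$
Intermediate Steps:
$R = \frac{1}{532} \approx 0.0018797$
$g = \frac{1}{6}$ ($g = - \frac{3}{-18} = \left(-3\right) \left(- \frac{1}{18}\right) = \frac{1}{6} \approx 0.16667$)
$L{\left(c,N \right)} = -5 + \frac{482 + c}{9 \left(-16 + N\right)}$ ($L{\left(c,N \right)} = -5 + \frac{\left(c + 482\right) \frac{1}{N - 16}}{9} = -5 + \frac{\left(482 + c\right) \frac{1}{-16 + N}}{9} = -5 + \frac{\frac{1}{-16 + N} \left(482 + c\right)}{9} = -5 + \frac{482 + c}{9 \left(-16 + N\right)}$)
$\sqrt{X{\left(633 \right)} + L{\left(f,R \right)}} = \sqrt{183 + \frac{1202 - 280 - \frac{45}{532}}{9 \left(-16 + \frac{1}{532}\right)}} = \sqrt{183 + \frac{1202 - 280 - \frac{45}{532}}{9 \left(- \frac{8511}{532}\right)}} = \sqrt{183 + \frac{1}{9} \left(- \frac{532}{8511}\right) \frac{490459}{532}} = \sqrt{183 - \frac{490459}{76599}} = \sqrt{\frac{13527158}{76599}} = \frac{\sqrt{115129641738}}{25533}$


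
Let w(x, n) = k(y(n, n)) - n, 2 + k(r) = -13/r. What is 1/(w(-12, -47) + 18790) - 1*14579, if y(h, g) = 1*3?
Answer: -823596865/56492 ≈ -14579.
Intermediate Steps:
y(h, g) = 3
k(r) = -2 - 13/r
w(x, n) = -19/3 - n (w(x, n) = (-2 - 13/3) - n = -19/3 - n)
1/(w(-12, -47) + 18790) - 1*14579 = 1/((-19/3 - 1*(-47)) + 18790) - 1*14579 = 1/((-19/3 + 47) + 18790) - 14579 = 1/(122/3 + 18790) - 14579 = 1/(56492/3) - 14579 = 3/56492 - 14579 = -823596865/56492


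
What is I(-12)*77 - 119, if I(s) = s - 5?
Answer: -1428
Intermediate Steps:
I(s) = -5 + s
I(-12)*77 - 119 = (-5 - 12)*77 - 119 = -17*77 - 119 = -1309 - 119 = -1428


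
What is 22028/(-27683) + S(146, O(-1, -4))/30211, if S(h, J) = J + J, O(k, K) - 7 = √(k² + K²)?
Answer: -665100346/836331113 + 2*√17/30211 ≈ -0.79499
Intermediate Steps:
O(k, K) = 7 + √(K² + k²) (O(k, K) = 7 + √(k² + K²) = 7 + √(K² + k²))
S(h, J) = 2*J
22028/(-27683) + S(146, O(-1, -4))/30211 = 22028/(-27683) + (2*(7 + √((-4)² + (-1)²)))/30211 = 22028*(-1/27683) + (2*(7 + √(16 + 1)))*(1/30211) = -22028/27683 + (2*(7 + √17))*(1/30211) = -22028/27683 + (14 + 2*√17)*(1/30211) = -22028/27683 + (14/30211 + 2*√17/30211) = -665100346/836331113 + 2*√17/30211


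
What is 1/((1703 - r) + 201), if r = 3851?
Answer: -1/1947 ≈ -0.00051361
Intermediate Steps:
1/((1703 - r) + 201) = 1/((1703 - 1*3851) + 201) = 1/((1703 - 3851) + 201) = 1/(-2148 + 201) = 1/(-1947) = -1/1947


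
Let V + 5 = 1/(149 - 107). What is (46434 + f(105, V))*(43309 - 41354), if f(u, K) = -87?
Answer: 90608385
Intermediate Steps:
V = -209/42 (V = -5 + 1/(149 - 107) = -5 + 1/42 = -209/42 ≈ -4.9762)
(46434 + f(105, V))*(43309 - 41354) = (46434 - 87)*(43309 - 41354) = 46347*1955 = 90608385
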